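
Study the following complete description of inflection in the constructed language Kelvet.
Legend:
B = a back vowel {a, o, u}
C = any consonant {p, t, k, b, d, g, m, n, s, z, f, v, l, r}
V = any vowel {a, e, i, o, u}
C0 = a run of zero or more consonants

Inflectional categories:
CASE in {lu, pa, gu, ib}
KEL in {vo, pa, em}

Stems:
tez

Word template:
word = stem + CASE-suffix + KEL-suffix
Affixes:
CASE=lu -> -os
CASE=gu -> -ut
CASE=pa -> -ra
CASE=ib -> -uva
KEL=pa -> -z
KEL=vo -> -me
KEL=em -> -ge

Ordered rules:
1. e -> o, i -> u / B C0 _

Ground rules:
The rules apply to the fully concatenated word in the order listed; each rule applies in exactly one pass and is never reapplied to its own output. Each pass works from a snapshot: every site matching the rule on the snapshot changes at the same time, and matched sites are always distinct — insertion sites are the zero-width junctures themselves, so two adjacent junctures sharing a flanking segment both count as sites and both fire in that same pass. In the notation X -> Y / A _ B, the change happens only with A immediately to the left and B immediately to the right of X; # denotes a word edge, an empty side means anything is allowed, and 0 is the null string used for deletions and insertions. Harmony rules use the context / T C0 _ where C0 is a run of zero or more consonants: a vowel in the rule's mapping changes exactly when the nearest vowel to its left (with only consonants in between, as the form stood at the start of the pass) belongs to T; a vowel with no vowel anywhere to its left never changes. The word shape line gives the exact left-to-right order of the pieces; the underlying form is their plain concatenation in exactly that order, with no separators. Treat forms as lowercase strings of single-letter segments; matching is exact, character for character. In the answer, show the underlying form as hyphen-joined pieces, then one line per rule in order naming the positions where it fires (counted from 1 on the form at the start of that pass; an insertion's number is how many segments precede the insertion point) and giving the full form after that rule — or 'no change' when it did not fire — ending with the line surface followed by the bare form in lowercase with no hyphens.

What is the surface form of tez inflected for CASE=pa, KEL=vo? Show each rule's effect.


underlying: tez-ra-me
1. e -> o, i -> u / B C0 _: fires at position(s) 7: tezramo
surface: tezramo


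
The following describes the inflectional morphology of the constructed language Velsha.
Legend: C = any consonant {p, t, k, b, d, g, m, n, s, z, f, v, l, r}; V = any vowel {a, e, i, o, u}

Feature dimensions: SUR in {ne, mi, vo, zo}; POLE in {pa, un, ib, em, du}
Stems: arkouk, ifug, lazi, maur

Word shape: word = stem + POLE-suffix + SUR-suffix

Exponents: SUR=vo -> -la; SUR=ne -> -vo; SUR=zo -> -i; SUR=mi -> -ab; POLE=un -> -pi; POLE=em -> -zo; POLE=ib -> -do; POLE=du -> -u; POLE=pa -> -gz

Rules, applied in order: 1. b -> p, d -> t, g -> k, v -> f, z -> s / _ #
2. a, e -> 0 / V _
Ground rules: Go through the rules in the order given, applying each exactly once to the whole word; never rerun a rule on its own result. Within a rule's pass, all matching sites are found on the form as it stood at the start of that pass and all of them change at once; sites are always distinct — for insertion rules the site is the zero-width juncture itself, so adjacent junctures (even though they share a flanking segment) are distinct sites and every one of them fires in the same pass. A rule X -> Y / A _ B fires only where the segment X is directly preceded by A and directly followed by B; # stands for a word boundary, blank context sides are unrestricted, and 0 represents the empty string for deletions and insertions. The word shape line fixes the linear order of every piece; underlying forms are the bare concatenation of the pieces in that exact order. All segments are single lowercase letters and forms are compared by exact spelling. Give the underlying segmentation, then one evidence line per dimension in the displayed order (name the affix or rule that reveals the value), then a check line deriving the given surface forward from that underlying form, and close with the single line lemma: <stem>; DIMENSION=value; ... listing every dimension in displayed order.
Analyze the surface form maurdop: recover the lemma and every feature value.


underlying: maur-do-ab
SUR=mi - signalled by the affix -ab
POLE=ib - signalled by the affix -do
check: maurdoab -> maurdoap -> maurdop
lemma: maur; SUR=mi; POLE=ib


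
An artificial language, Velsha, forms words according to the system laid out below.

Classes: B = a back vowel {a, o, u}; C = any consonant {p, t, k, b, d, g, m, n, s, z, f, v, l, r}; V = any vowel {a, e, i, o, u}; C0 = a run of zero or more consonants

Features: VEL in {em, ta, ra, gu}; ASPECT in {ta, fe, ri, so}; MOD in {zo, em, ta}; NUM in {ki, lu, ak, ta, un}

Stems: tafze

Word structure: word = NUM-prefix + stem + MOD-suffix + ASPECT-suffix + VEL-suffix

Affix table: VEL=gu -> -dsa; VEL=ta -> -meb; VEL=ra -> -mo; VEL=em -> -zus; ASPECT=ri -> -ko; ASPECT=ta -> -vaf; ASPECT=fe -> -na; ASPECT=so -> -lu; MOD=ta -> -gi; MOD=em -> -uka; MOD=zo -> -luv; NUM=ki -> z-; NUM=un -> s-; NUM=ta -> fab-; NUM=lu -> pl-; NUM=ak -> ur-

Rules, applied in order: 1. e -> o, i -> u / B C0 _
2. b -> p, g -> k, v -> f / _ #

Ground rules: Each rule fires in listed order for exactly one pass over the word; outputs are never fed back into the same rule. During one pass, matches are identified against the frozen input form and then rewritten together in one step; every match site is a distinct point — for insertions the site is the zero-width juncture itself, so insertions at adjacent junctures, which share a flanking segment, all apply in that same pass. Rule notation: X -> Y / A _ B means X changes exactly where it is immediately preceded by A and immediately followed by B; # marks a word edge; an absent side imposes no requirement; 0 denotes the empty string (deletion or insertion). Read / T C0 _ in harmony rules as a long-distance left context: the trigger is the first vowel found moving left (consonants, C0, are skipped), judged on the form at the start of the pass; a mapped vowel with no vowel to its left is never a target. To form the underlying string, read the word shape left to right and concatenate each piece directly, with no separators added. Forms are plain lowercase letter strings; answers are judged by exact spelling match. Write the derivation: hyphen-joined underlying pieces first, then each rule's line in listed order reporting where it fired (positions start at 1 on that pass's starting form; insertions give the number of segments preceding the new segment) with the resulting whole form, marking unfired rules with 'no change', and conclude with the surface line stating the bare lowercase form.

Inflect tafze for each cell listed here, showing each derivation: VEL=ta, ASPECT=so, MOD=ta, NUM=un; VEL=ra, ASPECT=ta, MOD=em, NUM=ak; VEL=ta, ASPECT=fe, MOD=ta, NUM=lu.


cell VEL=ta, ASPECT=so, MOD=ta, NUM=un:
underlying: s-tafze-gi-lu-meb
1. e -> o, i -> u / B C0 _: fires at position(s) 6, 12: stafzogilumob
2. b -> p, g -> k, v -> f / _ #: fires at position(s) 13: stafzogilumop
surface: stafzogilumop

cell VEL=ra, ASPECT=ta, MOD=em, NUM=ak:
underlying: ur-tafze-uka-vaf-mo
1. e -> o, i -> u / B C0 _: fires at position(s) 7: urtafzoukavafmo
2. b -> p, g -> k, v -> f / _ #: no change
surface: urtafzoukavafmo

cell VEL=ta, ASPECT=fe, MOD=ta, NUM=lu:
underlying: pl-tafze-gi-na-meb
1. e -> o, i -> u / B C0 _: fires at position(s) 7, 13: pltafzoginamob
2. b -> p, g -> k, v -> f / _ #: fires at position(s) 14: pltafzoginamop
surface: pltafzoginamop


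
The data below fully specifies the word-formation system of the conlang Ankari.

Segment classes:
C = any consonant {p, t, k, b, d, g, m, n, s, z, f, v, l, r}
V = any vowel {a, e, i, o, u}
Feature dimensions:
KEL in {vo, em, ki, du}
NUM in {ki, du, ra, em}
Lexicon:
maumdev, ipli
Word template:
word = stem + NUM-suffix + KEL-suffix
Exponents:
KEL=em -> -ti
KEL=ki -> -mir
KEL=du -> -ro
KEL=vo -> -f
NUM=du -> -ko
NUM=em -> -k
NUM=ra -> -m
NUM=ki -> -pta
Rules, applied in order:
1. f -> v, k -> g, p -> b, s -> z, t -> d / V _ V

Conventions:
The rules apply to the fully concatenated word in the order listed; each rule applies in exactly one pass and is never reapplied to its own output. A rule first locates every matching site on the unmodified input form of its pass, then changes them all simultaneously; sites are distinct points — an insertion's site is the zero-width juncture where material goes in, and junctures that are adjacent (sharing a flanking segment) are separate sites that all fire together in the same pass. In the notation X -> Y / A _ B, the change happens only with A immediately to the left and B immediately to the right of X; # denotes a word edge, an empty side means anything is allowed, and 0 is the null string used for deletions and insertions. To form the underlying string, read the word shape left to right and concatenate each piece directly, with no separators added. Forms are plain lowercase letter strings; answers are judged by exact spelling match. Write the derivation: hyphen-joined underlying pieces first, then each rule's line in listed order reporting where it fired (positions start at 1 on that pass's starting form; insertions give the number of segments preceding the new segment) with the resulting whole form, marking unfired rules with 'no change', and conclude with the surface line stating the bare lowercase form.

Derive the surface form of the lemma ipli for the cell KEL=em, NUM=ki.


underlying: ipli-pta-ti
1. f -> v, k -> g, p -> b, s -> z, t -> d / V _ V: fires at position(s) 8: ipliptadi
surface: ipliptadi


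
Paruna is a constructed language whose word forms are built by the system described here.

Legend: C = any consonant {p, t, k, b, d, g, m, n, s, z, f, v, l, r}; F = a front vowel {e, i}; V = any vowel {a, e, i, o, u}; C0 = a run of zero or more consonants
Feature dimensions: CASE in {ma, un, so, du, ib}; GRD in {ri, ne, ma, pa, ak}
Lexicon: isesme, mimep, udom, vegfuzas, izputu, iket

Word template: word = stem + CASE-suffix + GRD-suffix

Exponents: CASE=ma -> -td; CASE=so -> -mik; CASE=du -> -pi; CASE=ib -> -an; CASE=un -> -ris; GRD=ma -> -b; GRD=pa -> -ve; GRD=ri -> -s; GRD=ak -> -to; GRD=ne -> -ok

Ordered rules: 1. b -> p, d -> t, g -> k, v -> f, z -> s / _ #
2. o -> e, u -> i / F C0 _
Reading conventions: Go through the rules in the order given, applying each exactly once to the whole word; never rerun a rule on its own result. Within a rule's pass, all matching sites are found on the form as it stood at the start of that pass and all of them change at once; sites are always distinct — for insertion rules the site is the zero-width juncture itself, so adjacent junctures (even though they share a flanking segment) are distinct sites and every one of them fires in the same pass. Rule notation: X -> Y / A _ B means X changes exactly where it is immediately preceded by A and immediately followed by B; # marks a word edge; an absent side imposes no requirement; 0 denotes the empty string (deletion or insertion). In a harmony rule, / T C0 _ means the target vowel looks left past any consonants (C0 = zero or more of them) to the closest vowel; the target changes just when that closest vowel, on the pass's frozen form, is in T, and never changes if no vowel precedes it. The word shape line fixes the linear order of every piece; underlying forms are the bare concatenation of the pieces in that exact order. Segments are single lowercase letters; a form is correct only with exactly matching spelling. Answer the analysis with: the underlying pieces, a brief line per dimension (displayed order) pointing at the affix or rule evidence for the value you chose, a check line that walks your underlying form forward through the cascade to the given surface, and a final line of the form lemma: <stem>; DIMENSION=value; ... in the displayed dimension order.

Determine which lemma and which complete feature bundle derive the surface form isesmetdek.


underlying: isesme-td-ok
CASE=ma - signalled by the affix -td
GRD=ne - signalled by the affix -ok
check: isesmetdok -> isesmetdok -> isesmetdek
lemma: isesme; CASE=ma; GRD=ne


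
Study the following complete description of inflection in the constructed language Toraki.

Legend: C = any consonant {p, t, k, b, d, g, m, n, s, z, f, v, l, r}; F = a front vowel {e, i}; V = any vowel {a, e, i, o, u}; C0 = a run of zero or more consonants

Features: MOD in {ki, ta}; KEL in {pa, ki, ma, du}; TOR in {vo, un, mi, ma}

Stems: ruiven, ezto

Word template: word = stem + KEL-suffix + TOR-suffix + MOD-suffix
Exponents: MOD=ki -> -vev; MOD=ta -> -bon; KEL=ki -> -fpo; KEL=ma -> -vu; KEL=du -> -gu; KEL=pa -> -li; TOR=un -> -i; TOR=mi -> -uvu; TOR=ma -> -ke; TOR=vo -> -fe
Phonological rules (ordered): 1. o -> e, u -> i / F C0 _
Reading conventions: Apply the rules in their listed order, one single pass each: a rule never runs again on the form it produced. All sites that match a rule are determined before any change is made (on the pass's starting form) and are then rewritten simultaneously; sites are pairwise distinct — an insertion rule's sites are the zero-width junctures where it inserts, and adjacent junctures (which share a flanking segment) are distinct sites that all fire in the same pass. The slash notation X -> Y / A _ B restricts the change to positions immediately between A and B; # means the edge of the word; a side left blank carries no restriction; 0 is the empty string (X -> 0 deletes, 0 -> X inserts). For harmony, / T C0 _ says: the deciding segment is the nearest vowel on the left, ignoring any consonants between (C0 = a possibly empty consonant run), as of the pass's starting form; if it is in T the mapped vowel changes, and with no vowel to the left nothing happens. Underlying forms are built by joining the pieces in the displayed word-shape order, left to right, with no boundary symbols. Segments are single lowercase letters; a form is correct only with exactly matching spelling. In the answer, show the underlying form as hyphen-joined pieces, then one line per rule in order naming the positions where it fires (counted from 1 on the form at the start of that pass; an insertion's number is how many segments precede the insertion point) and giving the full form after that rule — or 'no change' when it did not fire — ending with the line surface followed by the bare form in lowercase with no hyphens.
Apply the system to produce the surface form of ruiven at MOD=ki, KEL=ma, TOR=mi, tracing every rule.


underlying: ruiven-vu-uvu-vev
1. o -> e, u -> i / F C0 _: fires at position(s) 8: ruivenviuvuvev
surface: ruivenviuvuvev


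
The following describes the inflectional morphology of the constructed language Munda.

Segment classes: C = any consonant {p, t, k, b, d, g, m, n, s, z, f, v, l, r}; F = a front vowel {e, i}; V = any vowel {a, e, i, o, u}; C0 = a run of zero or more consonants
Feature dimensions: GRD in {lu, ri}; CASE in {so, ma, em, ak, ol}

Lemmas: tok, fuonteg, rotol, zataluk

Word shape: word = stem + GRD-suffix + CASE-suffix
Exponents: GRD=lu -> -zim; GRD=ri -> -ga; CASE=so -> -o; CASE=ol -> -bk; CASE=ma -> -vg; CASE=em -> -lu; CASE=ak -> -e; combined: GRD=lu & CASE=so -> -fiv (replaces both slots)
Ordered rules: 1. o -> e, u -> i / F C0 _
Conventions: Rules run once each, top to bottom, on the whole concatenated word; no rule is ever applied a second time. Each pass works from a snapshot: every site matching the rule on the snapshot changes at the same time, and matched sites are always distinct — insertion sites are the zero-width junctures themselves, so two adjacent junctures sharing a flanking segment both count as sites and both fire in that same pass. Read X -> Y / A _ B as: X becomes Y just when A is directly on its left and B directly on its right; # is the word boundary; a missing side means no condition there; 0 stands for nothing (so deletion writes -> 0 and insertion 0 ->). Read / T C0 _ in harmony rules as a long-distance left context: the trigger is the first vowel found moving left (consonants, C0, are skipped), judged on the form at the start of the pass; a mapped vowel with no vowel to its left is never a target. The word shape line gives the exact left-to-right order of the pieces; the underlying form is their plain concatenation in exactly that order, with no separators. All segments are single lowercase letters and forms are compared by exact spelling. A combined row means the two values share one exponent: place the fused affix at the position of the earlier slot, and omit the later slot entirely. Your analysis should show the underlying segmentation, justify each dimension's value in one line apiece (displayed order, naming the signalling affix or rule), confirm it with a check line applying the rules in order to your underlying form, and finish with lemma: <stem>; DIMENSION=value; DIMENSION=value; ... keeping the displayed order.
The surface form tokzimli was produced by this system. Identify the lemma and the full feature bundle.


underlying: tok-zim-lu
GRD=lu - signalled by the affix -zim
CASE=em - signalled by the affix -lu
check: tokzimlu -> tokzimli
lemma: tok; GRD=lu; CASE=em


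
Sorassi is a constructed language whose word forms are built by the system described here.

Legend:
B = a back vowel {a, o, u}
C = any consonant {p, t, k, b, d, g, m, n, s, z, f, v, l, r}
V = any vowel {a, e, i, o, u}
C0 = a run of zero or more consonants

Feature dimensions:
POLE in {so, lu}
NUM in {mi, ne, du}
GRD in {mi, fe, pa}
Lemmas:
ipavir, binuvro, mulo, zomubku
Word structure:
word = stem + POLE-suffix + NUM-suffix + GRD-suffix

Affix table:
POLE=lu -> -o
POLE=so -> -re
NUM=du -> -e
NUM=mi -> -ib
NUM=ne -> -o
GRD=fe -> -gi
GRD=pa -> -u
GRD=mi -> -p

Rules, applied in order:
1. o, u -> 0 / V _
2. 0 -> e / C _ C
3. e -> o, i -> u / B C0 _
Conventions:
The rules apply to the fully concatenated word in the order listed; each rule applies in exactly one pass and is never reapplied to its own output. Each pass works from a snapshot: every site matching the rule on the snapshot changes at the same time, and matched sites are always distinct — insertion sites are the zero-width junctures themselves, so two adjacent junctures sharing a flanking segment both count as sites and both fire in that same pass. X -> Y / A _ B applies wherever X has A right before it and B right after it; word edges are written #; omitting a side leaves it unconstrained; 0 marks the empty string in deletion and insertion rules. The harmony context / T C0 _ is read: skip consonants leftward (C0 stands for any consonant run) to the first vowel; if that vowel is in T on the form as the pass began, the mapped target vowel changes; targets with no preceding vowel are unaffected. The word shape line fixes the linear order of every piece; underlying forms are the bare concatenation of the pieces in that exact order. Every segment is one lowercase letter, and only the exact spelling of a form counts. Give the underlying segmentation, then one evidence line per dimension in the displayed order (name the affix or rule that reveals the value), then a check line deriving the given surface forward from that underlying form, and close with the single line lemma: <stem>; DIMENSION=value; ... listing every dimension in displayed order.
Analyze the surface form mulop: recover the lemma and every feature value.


underlying: mulo-o-o-p
POLE=lu - signalled by the affix -o
NUM=ne - signalled by the affix -o
GRD=mi - signalled by the affix -p
check: mulooop -> mulop -> mulop -> mulop
lemma: mulo; POLE=lu; NUM=ne; GRD=mi


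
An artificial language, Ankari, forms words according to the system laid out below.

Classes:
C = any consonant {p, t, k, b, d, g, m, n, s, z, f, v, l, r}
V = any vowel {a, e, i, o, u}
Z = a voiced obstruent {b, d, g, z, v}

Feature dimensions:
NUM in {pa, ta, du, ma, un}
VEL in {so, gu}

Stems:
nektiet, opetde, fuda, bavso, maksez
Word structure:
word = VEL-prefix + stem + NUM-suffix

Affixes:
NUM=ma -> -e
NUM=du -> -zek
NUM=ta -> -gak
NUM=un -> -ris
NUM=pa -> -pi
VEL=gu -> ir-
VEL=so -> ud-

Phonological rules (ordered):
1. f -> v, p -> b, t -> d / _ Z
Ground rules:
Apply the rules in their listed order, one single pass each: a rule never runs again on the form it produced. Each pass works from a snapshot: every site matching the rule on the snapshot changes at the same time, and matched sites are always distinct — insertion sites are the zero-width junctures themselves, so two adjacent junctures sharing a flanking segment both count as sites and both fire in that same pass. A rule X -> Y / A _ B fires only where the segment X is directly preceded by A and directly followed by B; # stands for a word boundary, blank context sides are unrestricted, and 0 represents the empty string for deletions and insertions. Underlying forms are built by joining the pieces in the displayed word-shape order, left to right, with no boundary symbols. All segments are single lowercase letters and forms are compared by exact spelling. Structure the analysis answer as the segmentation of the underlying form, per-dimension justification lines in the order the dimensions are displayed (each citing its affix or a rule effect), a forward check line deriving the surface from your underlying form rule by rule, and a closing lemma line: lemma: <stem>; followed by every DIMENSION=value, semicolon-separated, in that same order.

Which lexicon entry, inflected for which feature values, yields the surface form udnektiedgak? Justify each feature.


underlying: ud-nektiet-gak
NUM=ta - signalled by the affix -gak
VEL=so - signalled by the affix ud-
check: udnektietgak -> udnektiedgak
lemma: nektiet; NUM=ta; VEL=so


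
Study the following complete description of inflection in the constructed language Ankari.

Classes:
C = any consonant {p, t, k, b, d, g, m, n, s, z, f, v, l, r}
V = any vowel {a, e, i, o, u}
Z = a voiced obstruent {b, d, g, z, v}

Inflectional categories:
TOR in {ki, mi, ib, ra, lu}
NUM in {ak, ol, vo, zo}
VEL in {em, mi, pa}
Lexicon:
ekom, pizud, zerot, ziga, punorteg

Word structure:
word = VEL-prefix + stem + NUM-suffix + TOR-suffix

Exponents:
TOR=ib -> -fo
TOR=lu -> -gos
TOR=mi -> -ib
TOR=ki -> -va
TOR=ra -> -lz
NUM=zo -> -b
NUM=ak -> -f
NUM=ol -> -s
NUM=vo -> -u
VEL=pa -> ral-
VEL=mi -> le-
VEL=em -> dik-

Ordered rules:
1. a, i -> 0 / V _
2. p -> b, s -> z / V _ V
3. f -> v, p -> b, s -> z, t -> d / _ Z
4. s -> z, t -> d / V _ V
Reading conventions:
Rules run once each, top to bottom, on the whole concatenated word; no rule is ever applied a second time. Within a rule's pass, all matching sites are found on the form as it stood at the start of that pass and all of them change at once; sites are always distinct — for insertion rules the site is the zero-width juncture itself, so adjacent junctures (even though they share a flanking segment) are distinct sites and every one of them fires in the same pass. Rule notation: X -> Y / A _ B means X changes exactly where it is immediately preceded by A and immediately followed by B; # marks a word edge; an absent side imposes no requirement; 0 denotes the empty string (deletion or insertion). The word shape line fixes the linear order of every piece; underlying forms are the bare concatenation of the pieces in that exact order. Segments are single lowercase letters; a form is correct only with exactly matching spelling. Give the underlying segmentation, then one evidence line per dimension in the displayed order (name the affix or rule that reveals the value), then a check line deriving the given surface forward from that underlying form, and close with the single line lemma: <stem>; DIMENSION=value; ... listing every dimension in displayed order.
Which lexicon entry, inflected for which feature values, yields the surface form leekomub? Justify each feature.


underlying: le-ekom-u-ib
TOR=mi - signalled by the affix -ib
NUM=vo - signalled by the affix -u
VEL=mi - signalled by the affix le-
check: leekomuib -> leekomub -> leekomub -> leekomub -> leekomub
lemma: ekom; TOR=mi; NUM=vo; VEL=mi


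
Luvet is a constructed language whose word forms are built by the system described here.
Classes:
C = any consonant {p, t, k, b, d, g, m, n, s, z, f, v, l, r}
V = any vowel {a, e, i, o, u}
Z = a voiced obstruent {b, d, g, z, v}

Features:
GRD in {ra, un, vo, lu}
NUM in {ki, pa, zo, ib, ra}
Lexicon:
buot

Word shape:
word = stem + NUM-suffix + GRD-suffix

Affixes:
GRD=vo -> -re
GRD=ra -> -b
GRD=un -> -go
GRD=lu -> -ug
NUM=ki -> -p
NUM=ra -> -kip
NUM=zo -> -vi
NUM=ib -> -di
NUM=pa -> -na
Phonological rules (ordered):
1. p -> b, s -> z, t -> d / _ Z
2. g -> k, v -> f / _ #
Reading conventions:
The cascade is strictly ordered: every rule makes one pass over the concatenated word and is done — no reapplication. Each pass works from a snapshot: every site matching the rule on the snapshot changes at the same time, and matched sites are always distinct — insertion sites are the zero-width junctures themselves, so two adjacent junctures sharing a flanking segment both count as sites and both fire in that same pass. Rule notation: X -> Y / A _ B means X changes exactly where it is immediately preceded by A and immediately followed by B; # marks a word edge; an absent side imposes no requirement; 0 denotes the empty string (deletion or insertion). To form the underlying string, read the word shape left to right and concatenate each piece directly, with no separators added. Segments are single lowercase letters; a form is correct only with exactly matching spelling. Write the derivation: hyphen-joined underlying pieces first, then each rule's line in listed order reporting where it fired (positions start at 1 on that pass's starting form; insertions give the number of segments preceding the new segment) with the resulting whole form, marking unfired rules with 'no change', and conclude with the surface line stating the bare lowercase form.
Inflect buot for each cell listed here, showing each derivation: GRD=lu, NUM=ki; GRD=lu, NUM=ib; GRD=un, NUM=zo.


cell GRD=lu, NUM=ki:
underlying: buot-p-ug
1. p -> b, s -> z, t -> d / _ Z: no change
2. g -> k, v -> f / _ #: fires at position(s) 7: buotpuk
surface: buotpuk

cell GRD=lu, NUM=ib:
underlying: buot-di-ug
1. p -> b, s -> z, t -> d / _ Z: fires at position(s) 4: buoddiug
2. g -> k, v -> f / _ #: fires at position(s) 8: buoddiuk
surface: buoddiuk

cell GRD=un, NUM=zo:
underlying: buot-vi-go
1. p -> b, s -> z, t -> d / _ Z: fires at position(s) 4: buodvigo
2. g -> k, v -> f / _ #: no change
surface: buodvigo


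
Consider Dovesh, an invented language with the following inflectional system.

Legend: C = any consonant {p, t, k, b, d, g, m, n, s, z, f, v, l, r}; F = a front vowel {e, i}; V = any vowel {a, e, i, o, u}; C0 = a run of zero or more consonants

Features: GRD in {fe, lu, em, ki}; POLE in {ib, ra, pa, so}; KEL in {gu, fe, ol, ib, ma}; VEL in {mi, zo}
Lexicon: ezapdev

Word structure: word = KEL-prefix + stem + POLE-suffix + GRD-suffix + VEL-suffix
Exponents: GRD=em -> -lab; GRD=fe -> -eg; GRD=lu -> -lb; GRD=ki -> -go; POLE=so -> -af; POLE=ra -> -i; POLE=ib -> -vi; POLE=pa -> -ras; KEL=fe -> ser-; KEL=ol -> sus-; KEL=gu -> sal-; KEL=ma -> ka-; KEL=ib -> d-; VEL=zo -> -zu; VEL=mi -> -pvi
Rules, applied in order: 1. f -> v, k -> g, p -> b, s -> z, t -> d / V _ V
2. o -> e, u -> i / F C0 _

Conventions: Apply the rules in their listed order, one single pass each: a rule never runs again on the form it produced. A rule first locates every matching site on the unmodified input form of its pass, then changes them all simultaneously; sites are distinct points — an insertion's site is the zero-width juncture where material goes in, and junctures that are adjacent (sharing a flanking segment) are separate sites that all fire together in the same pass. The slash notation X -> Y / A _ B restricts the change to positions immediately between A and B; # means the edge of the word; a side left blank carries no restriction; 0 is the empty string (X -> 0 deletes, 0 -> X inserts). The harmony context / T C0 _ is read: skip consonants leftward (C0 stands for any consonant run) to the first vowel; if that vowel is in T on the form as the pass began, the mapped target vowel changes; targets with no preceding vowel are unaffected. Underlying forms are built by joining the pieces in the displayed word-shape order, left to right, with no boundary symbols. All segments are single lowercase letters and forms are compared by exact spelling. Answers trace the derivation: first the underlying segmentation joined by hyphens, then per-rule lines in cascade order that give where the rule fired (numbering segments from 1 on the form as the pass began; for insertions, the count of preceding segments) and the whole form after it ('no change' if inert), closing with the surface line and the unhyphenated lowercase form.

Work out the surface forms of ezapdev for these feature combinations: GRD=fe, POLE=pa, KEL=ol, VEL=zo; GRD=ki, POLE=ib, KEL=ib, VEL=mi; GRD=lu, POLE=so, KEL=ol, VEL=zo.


cell GRD=fe, POLE=pa, KEL=ol, VEL=zo:
underlying: sus-ezapdev-ras-eg-zu
1. f -> v, k -> g, p -> b, s -> z, t -> d / V _ V: fires at position(s) 3, 13: suzezapdevrazegzu
2. o -> e, u -> i / F C0 _: fires at position(s) 17: suzezapdevrazegzi
surface: suzezapdevrazegzi

cell GRD=ki, POLE=ib, KEL=ib, VEL=mi:
underlying: d-ezapdev-vi-go-pvi
1. f -> v, k -> g, p -> b, s -> z, t -> d / V _ V: no change
2. o -> e, u -> i / F C0 _: fires at position(s) 12: dezapdevvigepvi
surface: dezapdevvigepvi

cell GRD=lu, POLE=so, KEL=ol, VEL=zo:
underlying: sus-ezapdev-af-lb-zu
1. f -> v, k -> g, p -> b, s -> z, t -> d / V _ V: fires at position(s) 3: suzezapdevaflbzu
2. o -> e, u -> i / F C0 _: no change
surface: suzezapdevaflbzu


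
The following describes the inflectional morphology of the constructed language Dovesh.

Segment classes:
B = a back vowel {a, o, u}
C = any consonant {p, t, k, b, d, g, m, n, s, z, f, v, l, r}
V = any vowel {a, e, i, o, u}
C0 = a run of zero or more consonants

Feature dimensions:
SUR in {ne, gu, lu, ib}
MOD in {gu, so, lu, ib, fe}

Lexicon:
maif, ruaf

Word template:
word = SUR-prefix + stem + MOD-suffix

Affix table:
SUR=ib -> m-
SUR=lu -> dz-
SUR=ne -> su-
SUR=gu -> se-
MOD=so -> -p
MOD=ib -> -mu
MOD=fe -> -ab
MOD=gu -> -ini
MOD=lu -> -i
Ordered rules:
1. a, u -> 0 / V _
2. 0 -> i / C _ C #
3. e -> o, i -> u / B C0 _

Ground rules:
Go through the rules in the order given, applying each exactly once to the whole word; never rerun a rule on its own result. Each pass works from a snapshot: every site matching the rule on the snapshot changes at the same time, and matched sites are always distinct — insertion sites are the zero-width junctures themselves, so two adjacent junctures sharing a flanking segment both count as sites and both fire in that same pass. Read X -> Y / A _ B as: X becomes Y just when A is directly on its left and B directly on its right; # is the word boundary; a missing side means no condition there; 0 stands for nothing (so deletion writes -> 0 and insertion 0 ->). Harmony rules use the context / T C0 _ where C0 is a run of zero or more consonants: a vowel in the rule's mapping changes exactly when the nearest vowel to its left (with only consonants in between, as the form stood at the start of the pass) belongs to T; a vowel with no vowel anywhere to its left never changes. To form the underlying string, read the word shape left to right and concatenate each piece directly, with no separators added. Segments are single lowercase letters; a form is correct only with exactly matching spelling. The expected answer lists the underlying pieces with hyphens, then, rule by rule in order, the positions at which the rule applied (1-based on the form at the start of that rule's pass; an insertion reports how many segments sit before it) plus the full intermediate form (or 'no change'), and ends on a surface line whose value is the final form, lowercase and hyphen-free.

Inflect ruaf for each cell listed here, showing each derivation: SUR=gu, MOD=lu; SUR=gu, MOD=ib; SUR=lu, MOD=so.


cell SUR=gu, MOD=lu:
underlying: se-ruaf-i
1. a, u -> 0 / V _: fires at position(s) 5: serufi
2. 0 -> i / C _ C #: no change
3. e -> o, i -> u / B C0 _: fires at position(s) 6: serufu
surface: serufu

cell SUR=gu, MOD=ib:
underlying: se-ruaf-mu
1. a, u -> 0 / V _: fires at position(s) 5: serufmu
2. 0 -> i / C _ C #: no change
3. e -> o, i -> u / B C0 _: no change
surface: serufmu

cell SUR=lu, MOD=so:
underlying: dz-ruaf-p
1. a, u -> 0 / V _: fires at position(s) 5: dzrufp
2. 0 -> i / C _ C #: inserts after position(s) 5: dzrufip
3. e -> o, i -> u / B C0 _: fires at position(s) 6: dzrufup
surface: dzrufup


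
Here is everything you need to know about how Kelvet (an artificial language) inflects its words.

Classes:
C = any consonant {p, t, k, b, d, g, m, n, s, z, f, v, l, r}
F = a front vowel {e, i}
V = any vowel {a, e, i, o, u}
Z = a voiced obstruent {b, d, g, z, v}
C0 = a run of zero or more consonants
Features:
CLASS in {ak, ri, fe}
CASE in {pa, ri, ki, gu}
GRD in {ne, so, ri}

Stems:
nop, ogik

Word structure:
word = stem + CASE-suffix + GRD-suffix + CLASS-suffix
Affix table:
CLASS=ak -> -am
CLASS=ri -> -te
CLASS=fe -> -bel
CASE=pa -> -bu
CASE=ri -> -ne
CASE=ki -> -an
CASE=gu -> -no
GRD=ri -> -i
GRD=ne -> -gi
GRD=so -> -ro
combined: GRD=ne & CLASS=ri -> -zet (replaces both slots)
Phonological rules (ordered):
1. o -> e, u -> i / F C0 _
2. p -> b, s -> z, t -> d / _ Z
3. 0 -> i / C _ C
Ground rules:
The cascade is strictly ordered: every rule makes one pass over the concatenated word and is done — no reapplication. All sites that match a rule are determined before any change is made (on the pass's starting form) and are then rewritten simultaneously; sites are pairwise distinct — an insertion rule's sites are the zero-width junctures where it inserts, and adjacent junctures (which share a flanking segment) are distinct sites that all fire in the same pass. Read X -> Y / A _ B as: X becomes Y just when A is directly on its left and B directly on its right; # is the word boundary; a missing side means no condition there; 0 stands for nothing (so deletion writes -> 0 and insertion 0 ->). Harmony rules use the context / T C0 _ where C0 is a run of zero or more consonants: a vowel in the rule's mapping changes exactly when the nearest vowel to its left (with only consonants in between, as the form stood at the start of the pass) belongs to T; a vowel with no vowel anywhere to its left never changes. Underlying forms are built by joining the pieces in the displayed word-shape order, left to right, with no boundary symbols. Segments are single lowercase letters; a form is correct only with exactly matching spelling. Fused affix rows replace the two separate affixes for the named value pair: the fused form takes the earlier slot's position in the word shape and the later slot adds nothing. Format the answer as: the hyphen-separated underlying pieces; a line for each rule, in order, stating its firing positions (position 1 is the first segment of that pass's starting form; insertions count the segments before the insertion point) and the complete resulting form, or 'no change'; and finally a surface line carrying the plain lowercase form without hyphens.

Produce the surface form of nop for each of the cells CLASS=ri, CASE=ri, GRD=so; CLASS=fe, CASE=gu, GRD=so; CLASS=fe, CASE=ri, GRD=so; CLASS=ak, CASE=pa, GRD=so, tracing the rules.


cell CLASS=ri, CASE=ri, GRD=so:
underlying: nop-ne-ro-te
1. o -> e, u -> i / F C0 _: fires at position(s) 7: nopnerete
2. p -> b, s -> z, t -> d / _ Z: no change
3. 0 -> i / C _ C: inserts after position(s) 3: nopinerete
surface: nopinerete

cell CLASS=fe, CASE=gu, GRD=so:
underlying: nop-no-ro-bel
1. o -> e, u -> i / F C0 _: no change
2. p -> b, s -> z, t -> d / _ Z: no change
3. 0 -> i / C _ C: inserts after position(s) 3: nopinorobel
surface: nopinorobel

cell CLASS=fe, CASE=ri, GRD=so:
underlying: nop-ne-ro-bel
1. o -> e, u -> i / F C0 _: fires at position(s) 7: nopnerebel
2. p -> b, s -> z, t -> d / _ Z: no change
3. 0 -> i / C _ C: inserts after position(s) 3: nopinerebel
surface: nopinerebel

cell CLASS=ak, CASE=pa, GRD=so:
underlying: nop-bu-ro-am
1. o -> e, u -> i / F C0 _: no change
2. p -> b, s -> z, t -> d / _ Z: fires at position(s) 3: nobburoam
3. 0 -> i / C _ C: inserts after position(s) 3: nobiburoam
surface: nobiburoam


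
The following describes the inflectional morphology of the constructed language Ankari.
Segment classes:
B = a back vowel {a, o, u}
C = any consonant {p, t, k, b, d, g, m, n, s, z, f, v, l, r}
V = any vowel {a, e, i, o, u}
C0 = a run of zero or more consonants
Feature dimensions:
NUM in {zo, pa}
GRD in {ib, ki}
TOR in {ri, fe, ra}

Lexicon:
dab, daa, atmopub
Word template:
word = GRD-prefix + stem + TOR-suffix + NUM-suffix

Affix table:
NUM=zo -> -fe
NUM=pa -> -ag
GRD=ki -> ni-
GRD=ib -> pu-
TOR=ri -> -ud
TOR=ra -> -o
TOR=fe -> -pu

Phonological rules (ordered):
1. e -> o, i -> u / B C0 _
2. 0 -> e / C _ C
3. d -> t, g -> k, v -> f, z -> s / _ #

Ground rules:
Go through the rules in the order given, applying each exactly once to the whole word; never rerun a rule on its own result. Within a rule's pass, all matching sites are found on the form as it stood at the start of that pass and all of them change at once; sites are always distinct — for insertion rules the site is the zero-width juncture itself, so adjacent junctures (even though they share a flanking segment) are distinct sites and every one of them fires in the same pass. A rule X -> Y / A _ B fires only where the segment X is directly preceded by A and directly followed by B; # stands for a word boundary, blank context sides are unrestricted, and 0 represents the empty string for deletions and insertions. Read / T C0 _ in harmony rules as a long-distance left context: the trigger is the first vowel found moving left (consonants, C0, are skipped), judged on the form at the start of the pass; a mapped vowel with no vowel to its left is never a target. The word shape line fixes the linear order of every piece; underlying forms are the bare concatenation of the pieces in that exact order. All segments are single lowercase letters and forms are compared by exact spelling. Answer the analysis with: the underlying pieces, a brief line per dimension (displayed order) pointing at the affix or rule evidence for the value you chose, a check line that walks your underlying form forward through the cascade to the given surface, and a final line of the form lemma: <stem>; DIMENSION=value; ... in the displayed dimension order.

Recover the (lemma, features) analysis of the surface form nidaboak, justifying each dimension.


underlying: ni-dab-o-ag
NUM=pa - signalled by the affix -ag
GRD=ki - signalled by the affix ni-
TOR=ra - signalled by the affix -o
check: nidaboag -> nidaboag -> nidaboag -> nidaboak
lemma: dab; NUM=pa; GRD=ki; TOR=ra


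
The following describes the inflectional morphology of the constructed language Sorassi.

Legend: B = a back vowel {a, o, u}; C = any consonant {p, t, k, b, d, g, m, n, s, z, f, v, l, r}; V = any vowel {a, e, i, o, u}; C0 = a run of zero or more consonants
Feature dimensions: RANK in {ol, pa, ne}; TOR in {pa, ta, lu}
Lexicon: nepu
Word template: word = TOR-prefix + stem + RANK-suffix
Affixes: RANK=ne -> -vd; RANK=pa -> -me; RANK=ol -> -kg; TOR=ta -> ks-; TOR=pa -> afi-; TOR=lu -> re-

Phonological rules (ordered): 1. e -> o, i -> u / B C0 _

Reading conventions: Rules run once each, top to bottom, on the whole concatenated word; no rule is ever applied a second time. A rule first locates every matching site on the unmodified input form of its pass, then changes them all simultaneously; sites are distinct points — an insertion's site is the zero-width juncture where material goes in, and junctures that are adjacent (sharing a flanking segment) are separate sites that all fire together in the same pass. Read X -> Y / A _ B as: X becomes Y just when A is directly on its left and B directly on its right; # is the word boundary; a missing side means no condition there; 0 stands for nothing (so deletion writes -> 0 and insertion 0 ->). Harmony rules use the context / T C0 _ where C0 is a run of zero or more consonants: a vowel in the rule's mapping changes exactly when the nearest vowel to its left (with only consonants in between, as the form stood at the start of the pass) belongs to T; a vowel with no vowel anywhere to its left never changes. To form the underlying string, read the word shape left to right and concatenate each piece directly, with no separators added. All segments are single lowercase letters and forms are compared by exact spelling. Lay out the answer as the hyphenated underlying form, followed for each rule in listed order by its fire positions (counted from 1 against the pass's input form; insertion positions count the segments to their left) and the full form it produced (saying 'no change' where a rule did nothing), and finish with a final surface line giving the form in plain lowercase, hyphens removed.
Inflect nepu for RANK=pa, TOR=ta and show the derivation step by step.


underlying: ks-nepu-me
1. e -> o, i -> u / B C0 _: fires at position(s) 8: ksnepumo
surface: ksnepumo
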